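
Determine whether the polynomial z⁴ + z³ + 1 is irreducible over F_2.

Yes

Write g(z) = z⁴ + z³ + 1.
Check for roots in F_2: g(0) = 1; g(1) = 1.
No roots, so no linear factors.
Monic irreducibles of degree 2 over GF(2): z² + z + 1.
None of them divide g (all give nonzero remainder).
No irreducible factor of degree ≤ 2 exists, so g is irreducible over GF(2).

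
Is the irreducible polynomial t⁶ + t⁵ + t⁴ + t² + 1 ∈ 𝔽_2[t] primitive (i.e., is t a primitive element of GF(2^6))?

Write f(t) = t⁶ + t⁵ + t⁴ + t² + 1.
|GF(2^6)^×| = 2^6 − 1 = 63. Prime factorization: 63 = 3^2·7.
f is primitive ⇔ t has order 63 in GF(2)[t]/(f), i.e. t^(63/q) ≠ 1 for each prime q | 63.
t^(21) mod f = 1
t^(9) mod f = t³ + 1.
Since t^(21) = 1, the order of t divides 21 < 63; not primitive.

No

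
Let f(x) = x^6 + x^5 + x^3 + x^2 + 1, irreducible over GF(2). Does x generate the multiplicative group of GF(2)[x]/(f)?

|GF(2^6)^×| = 2^6 − 1 = 63. Prime factorization: 63 = 3^2·7.
f is primitive ⇔ x has order 63 in GF(2)[x]/(f), i.e. x^(63/q) ≠ 1 for each prime q | 63.
x^(21) mod f = x^4 + x^2 + x + 1.
x^(9) mod f = x^2 + x.
None equal 1, so x has full order 63; f is primitive.

Yes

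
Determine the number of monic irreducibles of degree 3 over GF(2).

The number of monic irreducibles of degree 3 over GF(2) is (1/3)·Σ_{d∣3} μ(3/d) 2^d.
Divisors of 3: 1, 3; μ(3/d) for each: -1, 1.
Σ = − 2^1 + 2^3 = 6.
N = 6/3 = 2.

2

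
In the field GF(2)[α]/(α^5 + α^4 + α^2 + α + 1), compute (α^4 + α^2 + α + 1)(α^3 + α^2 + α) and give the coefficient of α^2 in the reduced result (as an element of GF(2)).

1

Multiply in GF(2)[α]: (α^4 + α^2 + α + 1)·(α^3 + α^2 + α) = α^7 + α^6 + α^3 + α.
Reduce using α^5 ≡ α^4 + α^2 + α + 1 (mod α^5 + α^4 + α^2 + α + 1).
Reduced: α^4 + α^2 + α.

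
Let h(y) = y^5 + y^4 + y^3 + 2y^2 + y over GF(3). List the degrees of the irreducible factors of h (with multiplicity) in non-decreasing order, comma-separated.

1, 1, 1, 2

Roots in GF(3): h(0) = 0 → root; h(1) = 0 → root; h(2) = 0 → root.
Linear factors from roots: (y), (y + 2), (y + 1).
Complete factorization: h(y) = (y)·(y + 1)·(y + 2)·(y^2 + y + 2).
Factor degrees with multiplicity: 1 + 1 + 1 + 2 = 5.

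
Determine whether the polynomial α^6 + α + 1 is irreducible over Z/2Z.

Write P(α) = α^6 + α + 1.
Check for roots in Z/2Z: P(0) = 1; P(1) = 1.
No roots, so no linear factors.
Monic irreducibles of degree 2 over GF(2): α^2 + α + 1.
None of them divide P (all give nonzero remainder).
Monic irreducibles of degree 3 over GF(2): α^3 + α + 1, α^3 + α^2 + 1.
None of them divide P (all give nonzero remainder).
No irreducible factor of degree ≤ 3 exists, so P is irreducible over GF(2).

Yes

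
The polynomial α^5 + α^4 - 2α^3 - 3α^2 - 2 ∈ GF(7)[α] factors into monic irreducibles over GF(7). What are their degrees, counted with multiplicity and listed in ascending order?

1, 2, 2

Write g(α) = α^5 + α^4 - 2α^3 - 3α^2 - 2.
Linear factors from roots: (α + 2).
Complete factorization: g(α) = (α + 2)·(α^2 + α - 3)·(α^2 - 2α - 2).
Factor degrees with multiplicity: 1 + 2 + 2 = 5.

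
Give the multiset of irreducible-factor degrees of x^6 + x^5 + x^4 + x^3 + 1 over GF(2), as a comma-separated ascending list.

2, 4

Write h(x) = x^6 + x^5 + x^4 + x^3 + 1.
Roots in GF(2): h(0) = 1; h(1) = 1.
Complete factorization: h(x) = (x^2 + x + 1)·(x^4 + x + 1).
Factor degrees with multiplicity: 2 + 4 = 6.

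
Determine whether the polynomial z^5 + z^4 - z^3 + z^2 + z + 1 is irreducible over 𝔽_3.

Yes

Write h(z) = z^5 + z^4 - z^3 + z^2 + z + 1.
Check for roots in 𝔽_3: h(0) = 1; h(1) = 1; h(2) = 2.
No roots, so no linear factors.
Monic irreducibles of degree 2 over GF(3): z^2 + 1, z^2 + z - 1, z^2 - z - 1.
None of them divide h (all give nonzero remainder).
No irreducible factor of degree ≤ 2 exists, so h is irreducible over GF(3).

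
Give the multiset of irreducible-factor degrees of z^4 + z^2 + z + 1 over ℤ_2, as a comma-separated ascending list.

1, 3

Write h(z) = z^4 + z^2 + z + 1.
Roots in ℤ_2: h(0) = 1; h(1) = 0 → root.
Linear factors from roots: (z + 1).
Complete factorization: h(z) = (z + 1)·(z^3 + z^2 + 1).
Factor degrees with multiplicity: 1 + 3 = 4.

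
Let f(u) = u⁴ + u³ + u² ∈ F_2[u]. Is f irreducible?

No

Check for roots in F_2: f(0) = 0 → root; f(1) = 1.
f(0) = 0, so (u) divides f(u); f is reducible.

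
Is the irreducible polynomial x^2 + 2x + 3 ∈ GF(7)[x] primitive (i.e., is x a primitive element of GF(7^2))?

Write f(x) = x^2 + 2x + 3.
|GF(7^2)^×| = 7^2 − 1 = 48. Prime factorization: 48 = 2^4·3.
f is primitive ⇔ x has order 48 in GF(7)[x]/(f), i.e. x^(48/q) ≠ 1 for each prime q | 48.
x^(24) mod f = 6.
x^(16) mod f = 2.
None equal 1, so x has full order 48; f is primitive.

Yes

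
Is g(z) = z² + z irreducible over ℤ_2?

Check for roots in ℤ_2: g(0) = 0 → root; g(1) = 0 → root.
g(0) = 0, so (z) divides g(z); g is reducible.

No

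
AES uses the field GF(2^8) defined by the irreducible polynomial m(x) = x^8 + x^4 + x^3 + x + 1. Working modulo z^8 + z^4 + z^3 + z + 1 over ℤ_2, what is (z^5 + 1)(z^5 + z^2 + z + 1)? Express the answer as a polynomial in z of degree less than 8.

Multiply in ℤ_2[z]: (z^5 + 1)·(z^5 + z^2 + z + 1) = z^10 + z^7 + z^6 + z^2 + z + 1.
Reduce using z^8 ≡ z^4 + z^3 + z + 1 (mod z^8 + z^4 + z^3 + z + 1).
Reduced: z^7 + z^5 + z^3 + z + 1.

z^7 + z^5 + z^3 + z + 1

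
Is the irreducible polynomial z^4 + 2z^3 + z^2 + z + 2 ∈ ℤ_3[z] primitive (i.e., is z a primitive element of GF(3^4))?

Yes

Write f(z) = z^4 + 2z^3 + z^2 + z + 2.
|GF(3^4)^×| = 3^4 − 1 = 80. Prime factorization: 80 = 2^4·5.
f is primitive ⇔ z has order 80 in GF(3)[z]/(f), i.e. z^(80/q) ≠ 1 for each prime q | 80.
z^(40) mod f = 2.
z^(16) mod f = z^3 + 1.
None equal 1, so z has full order 80; f is primitive.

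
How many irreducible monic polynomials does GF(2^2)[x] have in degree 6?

670

Gauss's count: N_{4}(6) = (1/6) Σ_{d|6} μ(6/d)·4^d.
Divisors of 6: 1, 2, 3, 6; μ(6/d) for each: 1, -1, -1, 1.
Σ = 4^1 − 4^2 − 4^3 + 4^6 = 4020.
N = 4020/6 = 670.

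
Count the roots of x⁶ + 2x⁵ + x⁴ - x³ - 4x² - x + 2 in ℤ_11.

6

Write f(x) = x⁶ + 2x⁵ + x⁴ - x³ - 4x² - x + 2.
Evaluate at each of the 11 elements of ℤ_11:
f(0) = 2; f(1) = 0 → root; f(2) = 10; f(3) = 0 → root; f(4) = 0 → root; f(5) = 8; f(6) = 0 → root; f(7) = 0 → root; f(8) = 1; f(9) = 1; f(10) = 0 → root.
Roots: {1, 3, 4, 6, 7, 10}.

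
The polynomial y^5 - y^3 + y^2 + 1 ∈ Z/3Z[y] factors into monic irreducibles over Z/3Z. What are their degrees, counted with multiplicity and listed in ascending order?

5

Write h(y) = y^5 - y^3 + y^2 + 1.
Roots in Z/3Z: h(0) = 1; h(1) = 2; h(2) = 2.
Complete factorization: h(y) = (y^5 - y^3 + y^2 + 1).
Factor degrees with multiplicity: 5 = 5.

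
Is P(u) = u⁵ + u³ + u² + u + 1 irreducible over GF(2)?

Check for roots in GF(2): P(0) = 1; P(1) = 1.
No roots, so no linear factors.
Monic irreducibles of degree 2 over GF(2): u² + u + 1.
None of them divide P (all give nonzero remainder).
No irreducible factor of degree ≤ 2 exists, so P is irreducible over GF(2).

Yes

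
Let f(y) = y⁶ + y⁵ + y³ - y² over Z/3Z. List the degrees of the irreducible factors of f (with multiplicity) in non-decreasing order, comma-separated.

Roots in Z/3Z: f(0) = 0 → root; f(1) = 2; f(2) = 1.
Linear factors from roots: (y).
Complete factorization: f(y) = (y)^2·(y² + 1)·(y² + y - 1).
Factor degrees with multiplicity: 1 + 1 + 2 + 2 = 6.

1, 1, 2, 2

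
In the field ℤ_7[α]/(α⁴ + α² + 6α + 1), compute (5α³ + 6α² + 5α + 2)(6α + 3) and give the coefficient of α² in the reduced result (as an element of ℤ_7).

4

Multiply in ℤ_7[α]: (5α³ + 6α² + 5α + 2)·(6α + 3) = 2α⁴ + 2α³ + 6α² + 6α + 6.
Reduce using α⁴ ≡ 6α² + α + 6 (mod α⁴ + α² + 6α + 1).
Reduced: 2α³ + 4α² + α + 4.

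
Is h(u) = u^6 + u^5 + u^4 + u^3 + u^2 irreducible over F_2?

No

Check for roots in F_2: h(0) = 0 → root; h(1) = 1.
h(0) = 0, so (u) divides h(u); h is reducible.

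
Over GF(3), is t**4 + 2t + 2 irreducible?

Yes

Write g(t) = t**4 + 2t + 2.
Check for roots in GF(3): g(0) = 2; g(1) = 2; g(2) = 1.
No roots, so no linear factors.
Monic irreducibles of degree 2 over GF(3): t**2 + 1, t**2 + t + 2, t**2 + 2t + 2.
None of them divide g (all give nonzero remainder).
No irreducible factor of degree ≤ 2 exists, so g is irreducible over GF(3).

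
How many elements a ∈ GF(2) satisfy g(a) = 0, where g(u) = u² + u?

2

Evaluate at each of the 2 elements of GF(2):
g(0) = 0 → root; g(1) = 0 → root.
Roots: {0, 1}.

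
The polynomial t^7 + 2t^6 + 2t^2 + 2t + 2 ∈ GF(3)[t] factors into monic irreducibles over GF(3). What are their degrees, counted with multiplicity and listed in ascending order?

1, 1, 2, 3

Write f(t) = t^7 + 2t^6 + 2t^2 + 2t + 2.
Roots in GF(3): f(0) = 2; f(1) = 0 → root; f(2) = 0 → root.
Linear factors from roots: (t + 2), (t + 1).
Complete factorization: f(t) = (t + 1)·(t + 2)·(t^2 + t + 2)·(t^3 + t^2 + t + 2).
Factor degrees with multiplicity: 1 + 1 + 2 + 3 = 7.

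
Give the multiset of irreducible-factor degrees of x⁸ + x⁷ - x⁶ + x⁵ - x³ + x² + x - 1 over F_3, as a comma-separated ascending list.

Write h(x) = x⁸ + x⁷ - x⁶ + x⁵ - x³ + x² + x - 1.
Roots in F_3: h(0) = 2; h(1) = 2; h(2) = 1.
Complete factorization: h(x) = (x⁸ + x⁷ - x⁶ + x⁵ - x³ + x² + x - 1).
Factor degrees with multiplicity: 8 = 8.

8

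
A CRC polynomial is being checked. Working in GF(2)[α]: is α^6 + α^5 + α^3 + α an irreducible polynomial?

Write g(α) = α^6 + α^5 + α^3 + α.
Check for roots in GF(2): g(0) = 0 → root; g(1) = 0 → root.
g(0) = 0, so (α) divides g(α); g is reducible.

No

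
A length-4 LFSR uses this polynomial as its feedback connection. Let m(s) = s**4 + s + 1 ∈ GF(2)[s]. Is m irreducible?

Yes

Check for roots in GF(2): m(0) = 1; m(1) = 1.
No roots, so no linear factors.
Monic irreducibles of degree 2 over GF(2): s**2 + s + 1.
None of them divide m (all give nonzero remainder).
No irreducible factor of degree ≤ 2 exists, so m is irreducible over GF(2).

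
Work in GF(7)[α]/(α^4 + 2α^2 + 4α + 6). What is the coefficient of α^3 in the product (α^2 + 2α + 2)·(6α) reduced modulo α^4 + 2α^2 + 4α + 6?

6

Multiply in GF(7)[α]: (α^2 + 2α + 2)·(6α) = 6α^3 + 5α^2 + 5α.
Reduced: 6α^3 + 5α^2 + 5α.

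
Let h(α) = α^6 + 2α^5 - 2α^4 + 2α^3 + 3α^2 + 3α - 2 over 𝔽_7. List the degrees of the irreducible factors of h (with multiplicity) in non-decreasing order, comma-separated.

1, 1, 1, 3

Linear factors from roots: (α - 1), (α - 3), (α + 1).
Complete factorization: h(α) = (α + 1)·(α - 3)·(α - 1)·(α^3 - 2α^2 - 3).
Factor degrees with multiplicity: 1 + 1 + 1 + 3 = 6.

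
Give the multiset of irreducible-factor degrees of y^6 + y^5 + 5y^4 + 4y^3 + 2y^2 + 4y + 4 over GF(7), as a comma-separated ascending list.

1, 1, 1, 1, 2

Write f(y) = y^6 + y^5 + 5y^4 + 4y^3 + 2y^2 + 4y + 4.
Linear factors from roots: (y + 6), (y + 4), (y + 2).
Complete factorization: f(y) = (y + 2)·(y + 6)·(y + 4)^2·(y^2 + 6y + 6).
Factor degrees with multiplicity: 1 + 1 + 1 + 1 + 2 = 6.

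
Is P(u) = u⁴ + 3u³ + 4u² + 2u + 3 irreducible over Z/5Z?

Check for roots in Z/5Z: P(0) = 3; P(1) = 3; P(2) = 3; P(3) = 2; P(4) = 3.
No roots, so no linear factors.
Degree-2 irreducible divisors: test the 10 monic irreducibles of degree 2 over GF(5).
None of them divide P (all give nonzero remainder).
No irreducible factor of degree ≤ 2 exists, so P is irreducible over GF(5).

Yes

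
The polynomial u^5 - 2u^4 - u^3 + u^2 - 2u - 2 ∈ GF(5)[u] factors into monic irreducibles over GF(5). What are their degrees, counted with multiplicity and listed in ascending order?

Write f(u) = u^5 - 2u^4 - u^3 + u^2 - 2u - 2.
Roots in GF(5): f(0) = 3; f(1) = 0 → root; f(2) = 0 → root; f(3) = 0 → root; f(4) = 4.
Linear factors from roots: (u - 1), (u - 2), (u + 2).
Complete factorization: f(u) = (u + 2)·(u - 2)·(u - 1)·(u^2 - u + 2).
Factor degrees with multiplicity: 1 + 1 + 1 + 2 = 5.

1, 1, 1, 2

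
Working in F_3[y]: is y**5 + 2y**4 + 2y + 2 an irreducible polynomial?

Yes

Write h(y) = y**5 + 2y**4 + 2y + 2.
Check for roots in F_3: h(0) = 2; h(1) = 1; h(2) = 1.
No roots, so no linear factors.
Monic irreducibles of degree 2 over GF(3): y**2 + 1, y**2 + y + 2, y**2 + 2y + 2.
None of them divide h (all give nonzero remainder).
No irreducible factor of degree ≤ 2 exists, so h is irreducible over GF(3).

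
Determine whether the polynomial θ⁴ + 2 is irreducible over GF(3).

Write P(θ) = θ⁴ + 2.
Check for roots in GF(3): P(0) = 2; P(1) = 0 → root; P(2) = 0 → root.
P(1) = 0, so (θ − 1) divides P(θ); P is reducible.

No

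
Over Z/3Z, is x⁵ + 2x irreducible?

No

Write f(x) = x⁵ + 2x.
Check for roots in Z/3Z: f(0) = 0 → root; f(1) = 0 → root; f(2) = 0 → root.
f(0) = 0, so (x) divides f(x); f is reducible.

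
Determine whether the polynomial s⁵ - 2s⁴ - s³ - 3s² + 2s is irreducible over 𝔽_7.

No

Write P(s) = s⁵ - 2s⁴ - s³ - 3s² + 2s.
Check for roots in 𝔽_7: P(0) = 0 → root; P(1) = 4; P(2) = 5; P(3) = 5; P(4) = 2; P(5) = 5; P(6) = 0 → root.
P(0) = 0, so (s) divides P(s); P is reducible.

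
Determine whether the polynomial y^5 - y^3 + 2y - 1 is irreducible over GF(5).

Yes

Write g(y) = y^5 - y^3 + 2y - 1.
Check for roots in GF(5): g(0) = 4; g(1) = 1; g(2) = 2; g(3) = 1; g(4) = 2.
No roots, so no linear factors.
Degree-2 irreducible divisors: test the 10 monic irreducibles of degree 2 over GF(5).
None of them divide g (all give nonzero remainder).
No irreducible factor of degree ≤ 2 exists, so g is irreducible over GF(5).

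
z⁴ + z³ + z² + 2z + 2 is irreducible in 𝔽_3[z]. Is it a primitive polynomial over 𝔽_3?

Write f(z) = z⁴ + z³ + z² + 2z + 2.
|GF(3^4)^×| = 3^4 − 1 = 80. Prime factorization: 80 = 2^4·5.
f is primitive ⇔ z has order 80 in GF(3)[z]/(f), i.e. z^(80/q) ≠ 1 for each prime q | 80.
z^(40) mod f = 2.
z^(16) mod f = 2z³ + 1.
None equal 1, so z has full order 80; f is primitive.

Yes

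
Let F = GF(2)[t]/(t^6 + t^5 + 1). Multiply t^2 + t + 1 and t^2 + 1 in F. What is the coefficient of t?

1

Multiply in GF(2)[t]: (t^2 + t + 1)·(t^2 + 1) = t^4 + t^3 + t + 1.
Reduced: t^4 + t^3 + t + 1.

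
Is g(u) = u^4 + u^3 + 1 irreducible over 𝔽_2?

Yes

Check for roots in 𝔽_2: g(0) = 1; g(1) = 1.
No roots, so no linear factors.
Monic irreducibles of degree 2 over GF(2): u^2 + u + 1.
None of them divide g (all give nonzero remainder).
No irreducible factor of degree ≤ 2 exists, so g is irreducible over GF(2).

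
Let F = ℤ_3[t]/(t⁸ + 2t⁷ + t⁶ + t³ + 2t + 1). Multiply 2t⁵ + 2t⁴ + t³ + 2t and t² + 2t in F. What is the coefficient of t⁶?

0

Multiply in ℤ_3[t]: (2t⁵ + 2t⁴ + t³ + 2t)·(t² + 2t) = 2t⁷ + 2t⁵ + 2t⁴ + 2t³ + t².
Reduced: 2t⁷ + 2t⁵ + 2t⁴ + 2t³ + t².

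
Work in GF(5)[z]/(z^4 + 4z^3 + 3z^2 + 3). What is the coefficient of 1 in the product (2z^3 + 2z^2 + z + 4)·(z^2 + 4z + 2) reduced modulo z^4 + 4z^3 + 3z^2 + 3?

2

Multiply in GF(5)[z]: (2z^3 + 2z^2 + z + 4)·(z^2 + 4z + 2) = 2z^5 + 3z^3 + 2z^2 + 3z + 3.
Reduce using z^4 ≡ z^3 + 2z^2 + 2 (mod z^4 + 4z^3 + 3z^2 + 3).
Reduced: 4z^3 + z^2 + 2z + 2.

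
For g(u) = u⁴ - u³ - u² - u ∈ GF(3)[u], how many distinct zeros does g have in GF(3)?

1

Evaluate at each of the 3 elements of GF(3):
g(0) = 0 → root; g(1) = 1; g(2) = 2.
Roots: {0}.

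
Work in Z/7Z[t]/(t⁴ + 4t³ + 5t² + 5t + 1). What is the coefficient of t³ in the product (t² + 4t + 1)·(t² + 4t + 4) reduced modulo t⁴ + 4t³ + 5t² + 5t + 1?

4

Multiply in Z/7Z[t]: (t² + 4t + 1)·(t² + 4t + 4) = t⁴ + t³ + 6t + 4.
Reduce using t⁴ ≡ 3t³ + 2t² + 2t + 6 (mod t⁴ + 4t³ + 5t² + 5t + 1).
Reduced: 4t³ + 2t² + t + 3.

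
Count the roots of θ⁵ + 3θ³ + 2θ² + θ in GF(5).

2

Write h(θ) = θ⁵ + 3θ³ + 2θ² + θ.
Evaluate at each of the 5 elements of GF(5):
h(0) = 0 → root; h(1) = 2; h(2) = 1; h(3) = 0 → root; h(4) = 2.
Roots: {0, 3}.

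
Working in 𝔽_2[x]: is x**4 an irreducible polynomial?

No

Write g(x) = x**4.
Check for roots in 𝔽_2: g(0) = 0 → root; g(1) = 1.
g(0) = 0, so (x) divides g(x); g is reducible.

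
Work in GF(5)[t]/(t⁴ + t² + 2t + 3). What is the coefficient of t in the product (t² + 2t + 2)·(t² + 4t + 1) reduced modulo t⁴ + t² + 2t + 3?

Multiply in GF(5)[t]: (t² + 2t + 2)·(t² + 4t + 1) = t⁴ + t³ + t² + 2.
Reduce using t⁴ ≡ 4t² + 3t + 2 (mod t⁴ + t² + 2t + 3).
Reduced: t³ + 3t + 4.

3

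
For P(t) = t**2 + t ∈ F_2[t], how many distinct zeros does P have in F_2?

Evaluate at each of the 2 elements of F_2:
P(0) = 0 → root; P(1) = 0 → root.
Roots: {0, 1}.

2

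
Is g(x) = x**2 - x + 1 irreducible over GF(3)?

Check for roots in GF(3): g(0) = 1; g(1) = 1; g(2) = 0 → root.
g(2) = 0, so (x − 2) divides g(x); g is reducible.

No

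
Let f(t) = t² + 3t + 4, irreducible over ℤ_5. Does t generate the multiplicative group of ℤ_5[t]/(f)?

No

|GF(5^2)^×| = 5^2 − 1 = 24. Prime factorization: 24 = 2^3·3.
f is primitive ⇔ t has order 24 in GF(5)[t]/(f), i.e. t^(24/q) ≠ 1 for each prime q | 24.
t^(12) mod f = 1
t^(8) mod f = 3t + 4.
Since t^(12) = 1, the order of t divides 12 < 24; not primitive.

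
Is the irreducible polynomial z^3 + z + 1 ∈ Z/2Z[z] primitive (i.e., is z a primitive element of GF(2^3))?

Write f(z) = z^3 + z + 1.
|GF(2^3)^×| = 2^3 − 1 = 7. Prime factorization: 7 = 7.
f is primitive ⇔ z has order 7 in GF(2)[z]/(f), i.e. z^(7/q) ≠ 1 for each prime q | 7.
z^(1) mod f = z.
None equal 1, so z has full order 7; f is primitive.

Yes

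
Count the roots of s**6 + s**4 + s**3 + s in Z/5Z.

Write P(s) = s**6 + s**4 + s**3 + s.
Evaluate at each of the 5 elements of Z/5Z:
P(0) = 0 → root; P(1) = 4; P(2) = 0 → root; P(3) = 0 → root; P(4) = 0 → root.
Roots: {0, 2, 3, 4}.

4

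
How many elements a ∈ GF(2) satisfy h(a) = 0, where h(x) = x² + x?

Evaluate at each of the 2 elements of GF(2):
h(0) = 0 → root; h(1) = 0 → root.
Roots: {0, 1}.

2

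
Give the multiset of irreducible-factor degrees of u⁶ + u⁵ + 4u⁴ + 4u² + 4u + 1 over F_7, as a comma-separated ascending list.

1, 1, 4

Write g(u) = u⁶ + u⁵ + 4u⁴ + 4u² + 4u + 1.
Linear factors from roots: (u + 2).
Complete factorization: g(u) = (u + 2)^2·(u⁴ + 4u³ + 5u² + 6u + 2).
Factor degrees with multiplicity: 1 + 1 + 4 = 6.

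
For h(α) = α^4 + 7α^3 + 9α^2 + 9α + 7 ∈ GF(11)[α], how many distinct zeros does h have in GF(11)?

Evaluate at each of the 11 elements of GF(11):
h(0) = 7; h(1) = 0 → root; h(2) = 1; h(3) = 0 → root; h(4) = 0 → root; h(5) = 6; h(6) = 3; h(7) = 0 → root; h(8) = 8; h(9) = 7; h(10) = 1.
Roots: {1, 3, 4, 7}.

4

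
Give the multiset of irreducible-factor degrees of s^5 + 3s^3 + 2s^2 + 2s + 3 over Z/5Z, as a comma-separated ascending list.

5

Write f(s) = s^5 + 3s^3 + 2s^2 + 2s + 3.
Roots in Z/5Z: f(0) = 3; f(1) = 1; f(2) = 1; f(3) = 1; f(4) = 4.
Complete factorization: f(s) = (s^5 + 3s^3 + 2s^2 + 2s + 3).
Factor degrees with multiplicity: 5 = 5.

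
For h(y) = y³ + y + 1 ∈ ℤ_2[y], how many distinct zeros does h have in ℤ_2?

0

Evaluate at each of the 2 elements of ℤ_2:
h(0) = 1; h(1) = 1.
No element is a root.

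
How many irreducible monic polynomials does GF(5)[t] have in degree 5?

624

The number of monic irreducibles of degree 5 over GF(5) is (1/5)·Σ_{d∣5} μ(5/d) 5^d.
Divisors of 5: 1, 5; μ(5/d) for each: -1, 1.
Σ = − 5^1 + 5^5 = 3120.
N = 3120/5 = 624.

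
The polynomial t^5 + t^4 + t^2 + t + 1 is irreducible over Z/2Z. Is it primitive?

Write f(t) = t^5 + t^4 + t^2 + t + 1.
|GF(2^5)^×| = 2^5 − 1 = 31. Prime factorization: 31 = 31.
f is primitive ⇔ t has order 31 in GF(2)[t]/(f), i.e. t^(31/q) ≠ 1 for each prime q | 31.
t^(1) mod f = t.
None equal 1, so t has full order 31; f is primitive.

Yes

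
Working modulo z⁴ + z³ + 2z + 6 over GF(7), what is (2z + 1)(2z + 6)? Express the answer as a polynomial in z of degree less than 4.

4z^2 + 6

Multiply in GF(7)[z]: (2z + 1)·(2z + 6) = 4z² + 6.
Reduced: 4z² + 6.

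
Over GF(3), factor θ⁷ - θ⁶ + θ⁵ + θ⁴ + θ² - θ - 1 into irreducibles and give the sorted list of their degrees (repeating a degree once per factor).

7

Write h(θ) = θ⁷ - θ⁶ + θ⁵ + θ⁴ + θ² - θ - 1.
Roots in GF(3): h(0) = 2; h(1) = 1; h(2) = 2.
Complete factorization: h(θ) = (θ⁷ - θ⁶ + θ⁵ + θ⁴ + θ² - θ - 1).
Factor degrees with multiplicity: 7 = 7.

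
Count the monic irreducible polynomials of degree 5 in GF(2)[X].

6

Gauss's count: N_{2}(5) = (1/5) Σ_{d|5} μ(5/d)·2^d.
Divisors of 5: 1, 5; μ(5/d) for each: -1, 1.
Σ = − 2^1 + 2^5 = 30.
N = 30/5 = 6.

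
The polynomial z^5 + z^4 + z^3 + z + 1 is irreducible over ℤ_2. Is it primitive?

Write f(z) = z^5 + z^4 + z^3 + z + 1.
|GF(2^5)^×| = 2^5 − 1 = 31. Prime factorization: 31 = 31.
f is primitive ⇔ z has order 31 in GF(2)[z]/(f), i.e. z^(31/q) ≠ 1 for each prime q | 31.
z^(1) mod f = z.
None equal 1, so z has full order 31; f is primitive.

Yes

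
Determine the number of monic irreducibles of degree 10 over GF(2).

99

By the necklace-counting formula, N_2(10) = (1/10) Σ_{d|10} μ(10/d)·2^d.
Divisors of 10: 1, 2, 5, 10; μ(10/d) for each: 1, -1, -1, 1.
Σ = 2^1 − 2^2 − 2^5 + 2^10 = 990.
N = 990/10 = 99.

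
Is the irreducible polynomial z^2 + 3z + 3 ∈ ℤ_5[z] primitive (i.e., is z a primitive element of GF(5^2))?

Yes

Write f(z) = z^2 + 3z + 3.
|GF(5^2)^×| = 5^2 − 1 = 24. Prime factorization: 24 = 2^3·3.
f is primitive ⇔ z has order 24 in GF(5)[z]/(f), i.e. z^(24/q) ≠ 1 for each prime q | 24.
z^(12) mod f = 4.
z^(8) mod f = z + 1.
None equal 1, so z has full order 24; f is primitive.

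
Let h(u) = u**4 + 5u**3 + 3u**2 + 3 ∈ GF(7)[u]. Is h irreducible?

Yes

Check for roots in GF(7): h(0) = 3; h(1) = 5; h(2) = 1; h(3) = 1; h(4) = 4; h(5) = 5; h(6) = 2.
No roots, so no linear factors.
Degree-2 irreducible divisors: test the 21 monic irreducibles of degree 2 over GF(7).
None of them divide h (all give nonzero remainder).
No irreducible factor of degree ≤ 2 exists, so h is irreducible over GF(7).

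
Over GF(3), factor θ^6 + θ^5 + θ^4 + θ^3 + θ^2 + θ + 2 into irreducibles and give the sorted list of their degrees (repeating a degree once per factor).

Write h(θ) = θ^6 + θ^5 + θ^4 + θ^3 + θ^2 + θ + 2.
Roots in GF(3): h(0) = 2; h(1) = 2; h(2) = 2.
Complete factorization: h(θ) = (θ^6 + θ^5 + θ^4 + θ^3 + θ^2 + θ + 2).
Factor degrees with multiplicity: 6 = 6.

6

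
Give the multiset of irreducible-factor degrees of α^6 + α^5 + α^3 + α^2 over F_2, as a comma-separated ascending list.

1, 1, 1, 1, 2

Write h(α) = α^6 + α^5 + α^3 + α^2.
Roots in F_2: h(0) = 0 → root; h(1) = 0 → root.
Linear factors from roots: (α), (α + 1).
Complete factorization: h(α) = (α)^2·(α + 1)^2·(α^2 + α + 1).
Factor degrees with multiplicity: 1 + 1 + 1 + 1 + 2 = 6.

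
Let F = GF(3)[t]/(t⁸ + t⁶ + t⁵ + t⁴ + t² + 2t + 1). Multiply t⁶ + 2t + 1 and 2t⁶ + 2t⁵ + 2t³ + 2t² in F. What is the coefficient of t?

2

Multiply in GF(3)[t]: (t⁶ + 2t + 1)·(2t⁶ + 2t⁵ + 2t³ + 2t²) = 2t¹² + 2t¹¹ + 2t⁹ + 2t⁸ + t⁷ + 2t⁵ + t⁴ + 2t².
Reduce using t⁸ ≡ 2t⁶ + 2t⁵ + 2t⁴ + 2t² + t + 2 (mod t⁸ + t⁶ + t⁵ + t⁴ + t² + 2t + 1).
Reduced: 2t⁶ + t⁵ + t³ + 2t² + 2t.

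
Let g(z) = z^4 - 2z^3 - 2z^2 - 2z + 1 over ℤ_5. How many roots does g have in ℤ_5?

Evaluate at each of the 5 elements of ℤ_5:
g(0) = 1; g(1) = 1; g(2) = 4; g(3) = 4; g(4) = 4.
No element is a root.

0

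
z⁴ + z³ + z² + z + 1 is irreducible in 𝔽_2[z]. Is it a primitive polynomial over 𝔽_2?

Write f(z) = z⁴ + z³ + z² + z + 1.
|GF(2^4)^×| = 2^4 − 1 = 15. Prime factorization: 15 = 3·5.
f is primitive ⇔ z has order 15 in GF(2)[z]/(f), i.e. z^(15/q) ≠ 1 for each prime q | 15.
z^(5) mod f = 1
z^(3) mod f = z³.
Since z^(5) = 1, the order of z divides 5 < 15; not primitive.

No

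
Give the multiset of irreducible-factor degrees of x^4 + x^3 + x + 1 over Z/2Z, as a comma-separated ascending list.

Write f(x) = x^4 + x^3 + x + 1.
Roots in Z/2Z: f(0) = 1; f(1) = 0 → root.
Linear factors from roots: (x + 1).
Complete factorization: f(x) = (x + 1)^2·(x^2 + x + 1).
Factor degrees with multiplicity: 1 + 1 + 2 = 4.

1, 1, 2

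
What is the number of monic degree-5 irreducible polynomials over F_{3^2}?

11808

x^(9^5) − x is the product of all monic irreducibles of degree dividing 5; Möbius inversion gives N = (1/5) Σ μ(5/d)·9^d.
Divisors of 5: 1, 5; μ(5/d) for each: -1, 1.
Σ = − 9^1 + 9^5 = 59040.
N = 59040/5 = 11808.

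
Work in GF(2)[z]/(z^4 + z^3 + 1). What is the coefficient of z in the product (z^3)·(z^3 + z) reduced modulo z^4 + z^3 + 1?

1

Multiply in GF(2)[z]: (z^3)·(z^3 + z) = z^6 + z^4.
Reduce using z^4 ≡ z^3 + 1 (mod z^4 + z^3 + 1).
Reduced: z^2 + z.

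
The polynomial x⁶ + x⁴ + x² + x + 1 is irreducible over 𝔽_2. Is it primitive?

Write f(x) = x⁶ + x⁴ + x² + x + 1.
|GF(2^6)^×| = 2^6 − 1 = 63. Prime factorization: 63 = 3^2·7.
f is primitive ⇔ x has order 63 in GF(2)[x]/(f), i.e. x^(63/q) ≠ 1 for each prime q | 63.
x^(21) mod f = 1
x^(9) mod f = x⁴ + x² + x.
Since x^(21) = 1, the order of x divides 21 < 63; not primitive.

No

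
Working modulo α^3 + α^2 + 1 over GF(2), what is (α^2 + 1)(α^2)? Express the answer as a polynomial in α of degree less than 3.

α + 1

Multiply in GF(2)[α]: (α^2 + 1)·(α^2) = α^4 + α^2.
Reduce using α^3 ≡ α^2 + 1 (mod α^3 + α^2 + 1).
Reduced: α + 1.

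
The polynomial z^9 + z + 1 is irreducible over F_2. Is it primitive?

No

Write f(z) = z^9 + z + 1.
|GF(2^9)^×| = 2^9 − 1 = 511. Prime factorization: 511 = 7·73.
f is primitive ⇔ z has order 511 in GF(2)[z]/(f), i.e. z^(511/q) ≠ 1 for each prime q | 511.
z^(73) mod f = 1
z^(7) mod f = z^7.
Since z^(73) = 1, the order of z divides 73 < 511; not primitive.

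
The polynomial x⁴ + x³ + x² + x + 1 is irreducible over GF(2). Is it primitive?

No

Write f(x) = x⁴ + x³ + x² + x + 1.
|GF(2^4)^×| = 2^4 − 1 = 15. Prime factorization: 15 = 3·5.
f is primitive ⇔ x has order 15 in GF(2)[x]/(f), i.e. x^(15/q) ≠ 1 for each prime q | 15.
x^(5) mod f = 1
x^(3) mod f = x³.
Since x^(5) = 1, the order of x divides 5 < 15; not primitive.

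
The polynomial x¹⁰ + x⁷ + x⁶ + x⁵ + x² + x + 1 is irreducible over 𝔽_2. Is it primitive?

Write f(x) = x¹⁰ + x⁷ + x⁶ + x⁵ + x² + x + 1.
|GF(2^10)^×| = 2^10 − 1 = 1023. Prime factorization: 1023 = 3·11·31.
f is primitive ⇔ x has order 1023 in GF(2)[x]/(f), i.e. x^(1023/q) ≠ 1 for each prime q | 1023.
x^(341) mod f = x⁸ + x⁴ + x³ + x².
x^(93) mod f = x⁹ + x⁸ + x⁷ + x⁶ + x⁵ + x⁴ + x³ + 1.
x^(33) mod f = x⁹ + x⁸ + x⁶ + x⁵ + x⁴ + x³ + x² + 1.
None equal 1, so x has full order 1023; f is primitive.

Yes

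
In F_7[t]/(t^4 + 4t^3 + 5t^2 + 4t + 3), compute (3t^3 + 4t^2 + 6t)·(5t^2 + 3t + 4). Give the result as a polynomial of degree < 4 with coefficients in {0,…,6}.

5t^3 + 3t^2 + 5t + 2

Multiply in F_7[t]: (3t^3 + 4t^2 + 6t)·(5t^2 + 3t + 4) = t^5 + t^4 + 5t^3 + 6t^2 + 3t.
Reduce using t^4 ≡ 3t^3 + 2t^2 + 3t + 4 (mod t^4 + 4t^3 + 5t^2 + 4t + 3).
Reduced: 5t^3 + 3t^2 + 5t + 2.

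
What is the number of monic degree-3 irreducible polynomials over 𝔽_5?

40

The number of monic irreducibles of degree 3 over GF(5) is (1/3)·Σ_{d∣3} μ(3/d) 5^d.
Divisors of 3: 1, 3; μ(3/d) for each: -1, 1.
Σ = − 5^1 + 5^3 = 120.
N = 120/3 = 40.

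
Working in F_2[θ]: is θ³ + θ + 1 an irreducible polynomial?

Yes

Write h(θ) = θ³ + θ + 1.
Check for roots in F_2: h(0) = 1; h(1) = 1.
No roots. A degree-3 polynomial over a field with no linear factor is irreducible.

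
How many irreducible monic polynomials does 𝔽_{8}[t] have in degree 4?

1008

x^(8^4) − x is the product of all monic irreducibles of degree dividing 4; Möbius inversion gives N = (1/4) Σ μ(4/d)·8^d.
Divisors of 4: 1, 2, 4; μ(4/d) for each: 0, -1, 1.
Σ = − 8^2 + 8^4 = 4032.
N = 4032/4 = 1008.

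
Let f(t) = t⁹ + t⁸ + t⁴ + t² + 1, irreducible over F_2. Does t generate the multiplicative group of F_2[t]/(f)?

|GF(2^9)^×| = 2^9 − 1 = 511. Prime factorization: 511 = 7·73.
f is primitive ⇔ t has order 511 in GF(2)[t]/(f), i.e. t^(511/q) ≠ 1 for each prime q | 511.
t^(73) mod f = t⁷ + t⁶ + t⁵ + t⁴ + t³ + 1.
t^(7) mod f = t⁷.
None equal 1, so t has full order 511; f is primitive.

Yes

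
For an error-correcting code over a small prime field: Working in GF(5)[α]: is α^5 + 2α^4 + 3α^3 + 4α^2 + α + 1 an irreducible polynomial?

Write P(α) = α^5 + 2α^4 + 3α^3 + 4α^2 + α + 1.
Check for roots in GF(5): P(0) = 1; P(1) = 2; P(2) = 2; P(3) = 1; P(4) = 2.
No roots, so no linear factors.
Degree-2 irreducible divisors: test the 10 monic irreducibles of degree 2 over GF(5).
None of them divide P (all give nonzero remainder).
No irreducible factor of degree ≤ 2 exists, so P is irreducible over GF(5).

Yes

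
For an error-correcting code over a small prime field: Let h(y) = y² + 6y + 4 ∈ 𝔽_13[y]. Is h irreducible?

Check each element of 𝔽_13 for a root: h(0)=4, h(1)=11, h(2)=7, h(3)=5, h(4)=5, h(5)=7, h(6)=11, h(7)=4, h(8)=12, h(9)=9, h(10)=8, h(11)=9, h(12)=12.
No roots. A degree-2 polynomial over a field with no linear factor is irreducible.

Yes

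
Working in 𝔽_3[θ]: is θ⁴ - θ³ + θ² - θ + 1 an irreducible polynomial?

Write P(θ) = θ⁴ - θ³ + θ² - θ + 1.
Check for roots in 𝔽_3: P(0) = 1; P(1) = 1; P(2) = 2.
No roots, so no linear factors.
Monic irreducibles of degree 2 over GF(3): θ² + 1, θ² + θ - 1, θ² - θ - 1.
None of them divide P (all give nonzero remainder).
No irreducible factor of degree ≤ 2 exists, so P is irreducible over GF(3).

Yes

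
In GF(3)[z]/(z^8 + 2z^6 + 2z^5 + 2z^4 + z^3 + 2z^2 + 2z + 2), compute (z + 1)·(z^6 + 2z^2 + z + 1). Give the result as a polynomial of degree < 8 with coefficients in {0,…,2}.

z^7 + z^6 + 2z^3 + 2z + 1

Multiply in GF(3)[z]: (z + 1)·(z^6 + 2z^2 + z + 1) = z^7 + z^6 + 2z^3 + 2z + 1.
Reduced: z^7 + z^6 + 2z^3 + 2z + 1.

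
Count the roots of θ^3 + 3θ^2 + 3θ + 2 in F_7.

Write f(θ) = θ^3 + 3θ^2 + 3θ + 2.
Evaluate at each of the 7 elements of F_7:
f(0) = 2; f(1) = 2; f(2) = 0 → root; f(3) = 2; f(4) = 0 → root; f(5) = 0 → root; f(6) = 1.
Roots: {2, 4, 5}.

3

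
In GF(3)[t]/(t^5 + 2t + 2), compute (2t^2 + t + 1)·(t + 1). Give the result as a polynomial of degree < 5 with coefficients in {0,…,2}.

2t^3 + 2t + 1

Multiply in GF(3)[t]: (2t^2 + t + 1)·(t + 1) = 2t^3 + 2t + 1.
Reduced: 2t^3 + 2t + 1.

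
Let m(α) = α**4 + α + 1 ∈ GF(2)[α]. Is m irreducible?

Yes

Check for roots in GF(2): m(0) = 1; m(1) = 1.
No roots, so no linear factors.
Monic irreducibles of degree 2 over GF(2): α**2 + α + 1.
None of them divide m (all give nonzero remainder).
No irreducible factor of degree ≤ 2 exists, so m is irreducible over GF(2).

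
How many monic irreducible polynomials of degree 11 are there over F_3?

By the necklace-counting formula, N_3(11) = (1/11) Σ_{d|11} μ(11/d)·3^d.
Divisors of 11: 1, 11; μ(11/d) for each: -1, 1.
Σ = − 3^1 + 3^11 = 177144.
N = 177144/11 = 16104.

16104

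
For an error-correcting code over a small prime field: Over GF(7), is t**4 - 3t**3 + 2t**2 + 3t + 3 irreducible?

Yes

Write h(t) = t**4 - 3t**3 + 2t**2 + 3t + 3.
Check for roots in GF(7): h(0) = 3; h(1) = 6; h(2) = 2; h(3) = 2; h(4) = 6; h(5) = 3; h(6) = 6.
No roots, so no linear factors.
Degree-2 irreducible divisors: test the 21 monic irreducibles of degree 2 over GF(7).
None of them divide h (all give nonzero remainder).
No irreducible factor of degree ≤ 2 exists, so h is irreducible over GF(7).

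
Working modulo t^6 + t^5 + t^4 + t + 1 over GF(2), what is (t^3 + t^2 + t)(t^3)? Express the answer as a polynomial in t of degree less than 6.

t + 1

Multiply in GF(2)[t]: (t^3 + t^2 + t)·(t^3) = t^6 + t^5 + t^4.
Reduce using t^6 ≡ t^5 + t^4 + t + 1 (mod t^6 + t^5 + t^4 + t + 1).
Reduced: t + 1.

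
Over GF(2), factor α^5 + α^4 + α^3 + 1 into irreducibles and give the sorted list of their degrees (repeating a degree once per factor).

1, 1, 3

Write g(α) = α^5 + α^4 + α^3 + 1.
Roots in GF(2): g(0) = 1; g(1) = 0 → root.
Linear factors from roots: (α + 1).
Complete factorization: g(α) = (α + 1)^2·(α^3 + α^2 + 1).
Factor degrees with multiplicity: 1 + 1 + 3 = 5.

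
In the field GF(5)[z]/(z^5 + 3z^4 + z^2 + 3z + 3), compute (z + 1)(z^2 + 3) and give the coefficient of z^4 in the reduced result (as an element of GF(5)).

Multiply in GF(5)[z]: (z + 1)·(z^2 + 3) = z^3 + z^2 + 3z + 3.
Reduced: z^3 + z^2 + 3z + 3.

0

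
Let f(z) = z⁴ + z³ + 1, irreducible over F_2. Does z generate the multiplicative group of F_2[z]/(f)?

Yes

|GF(2^4)^×| = 2^4 − 1 = 15. Prime factorization: 15 = 3·5.
f is primitive ⇔ z has order 15 in GF(2)[z]/(f), i.e. z^(15/q) ≠ 1 for each prime q | 15.
z^(5) mod f = z³ + z + 1.
z^(3) mod f = z³.
None equal 1, so z has full order 15; f is primitive.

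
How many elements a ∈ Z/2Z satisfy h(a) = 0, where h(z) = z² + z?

Evaluate at each of the 2 elements of Z/2Z:
h(0) = 0 → root; h(1) = 0 → root.
Roots: {0, 1}.

2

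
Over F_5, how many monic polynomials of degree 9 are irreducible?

217000

x^(5^9) − x is the product of all monic irreducibles of degree dividing 9; Möbius inversion gives N = (1/9) Σ μ(9/d)·5^d.
Divisors of 9: 1, 3, 9; μ(9/d) for each: 0, -1, 1.
Σ = − 5^3 + 5^9 = 1953000.
N = 1953000/9 = 217000.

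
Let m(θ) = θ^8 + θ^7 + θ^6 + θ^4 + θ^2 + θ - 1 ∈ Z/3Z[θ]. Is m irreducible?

Yes

Check for roots in Z/3Z: m(0) = 2; m(1) = 2; m(2) = 1.
No roots, so no linear factors.
Monic irreducibles of degree 2 over GF(3): θ^2 + 1, θ^2 + θ - 1, θ^2 - θ - 1.
None of them divide m (all give nonzero remainder).
Degree-3 irreducible divisors: test the 8 monic irreducibles of degree 3 over GF(3).
None of them divide m (all give nonzero remainder).
Degree-4 irreducible divisors: test the 18 monic irreducibles of degree 4 over GF(3).
None of them divide m (all give nonzero remainder).
No irreducible factor of degree ≤ 4 exists, so m is irreducible over GF(3).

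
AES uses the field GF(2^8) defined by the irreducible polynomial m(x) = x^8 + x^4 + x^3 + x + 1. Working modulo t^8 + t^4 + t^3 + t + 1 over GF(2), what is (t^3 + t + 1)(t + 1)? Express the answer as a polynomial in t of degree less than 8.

Multiply in GF(2)[t]: (t^3 + t + 1)·(t + 1) = t^4 + t^3 + t^2 + 1.
Reduced: t^4 + t^3 + t^2 + 1.

t^4 + t^3 + t^2 + 1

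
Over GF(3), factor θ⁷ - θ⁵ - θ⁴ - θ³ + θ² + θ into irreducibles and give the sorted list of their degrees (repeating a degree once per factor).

Write h(θ) = θ⁷ - θ⁵ - θ⁴ - θ³ + θ² + θ.
Roots in GF(3): h(0) = 0 → root; h(1) = 0 → root; h(2) = 0 → root.
Linear factors from roots: (θ), (θ - 1), (θ + 1).
Complete factorization: h(θ) = (θ)·(θ + 1)·(θ - 1)·(θ⁴ - θ - 1).
Factor degrees with multiplicity: 1 + 1 + 1 + 4 = 7.

1, 1, 1, 4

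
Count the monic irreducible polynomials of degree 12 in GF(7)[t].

1153430600

Gauss's count: N_{7}(12) = (1/12) Σ_{d|12} μ(12/d)·7^d.
Divisors of 12: 1, 2, 3, 4, 6, 12; μ(12/d) for each: 0, 1, 0, -1, -1, 1.
Σ = 7^2 − 7^4 − 7^6 + 7^12 = 13841167200.
N = 13841167200/12 = 1153430600.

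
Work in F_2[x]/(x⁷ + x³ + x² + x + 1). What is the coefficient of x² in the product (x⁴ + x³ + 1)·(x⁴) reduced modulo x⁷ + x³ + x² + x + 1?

Multiply in F_2[x]: (x⁴ + x³ + 1)·(x⁴) = x⁸ + x⁷ + x⁴.
Reduce using x⁷ ≡ x³ + x² + x + 1 (mod x⁷ + x³ + x² + x + 1).
Reduced: 1.

0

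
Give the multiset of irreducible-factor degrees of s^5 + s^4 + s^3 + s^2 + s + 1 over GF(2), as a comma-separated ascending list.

Write g(s) = s^5 + s^4 + s^3 + s^2 + s + 1.
Roots in GF(2): g(0) = 1; g(1) = 0 → root.
Linear factors from roots: (s + 1).
Complete factorization: g(s) = (s + 1)·(s^2 + s + 1)^2.
Factor degrees with multiplicity: 1 + 2 + 2 = 5.

1, 2, 2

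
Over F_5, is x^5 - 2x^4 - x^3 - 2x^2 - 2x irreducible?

No

Write g(x) = x^5 - 2x^4 - x^3 - 2x^2 - 2x.
Check for roots in F_5: g(0) = 0 → root; g(1) = 4; g(2) = 0 → root; g(3) = 0 → root; g(4) = 3.
g(0) = 0, so (x) divides g(x); g is reducible.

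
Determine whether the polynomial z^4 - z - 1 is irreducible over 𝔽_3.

Write P(z) = z^4 - z - 1.
Check for roots in 𝔽_3: P(0) = 2; P(1) = 2; P(2) = 1.
No roots, so no linear factors.
Monic irreducibles of degree 2 over GF(3): z^2 + 1, z^2 + z - 1, z^2 - z - 1.
None of them divide P (all give nonzero remainder).
No irreducible factor of degree ≤ 2 exists, so P is irreducible over GF(3).

Yes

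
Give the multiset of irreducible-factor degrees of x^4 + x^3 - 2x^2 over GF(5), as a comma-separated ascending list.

1, 1, 1, 1

Write f(x) = x^4 + x^3 - 2x^2.
Roots in GF(5): f(0) = 0 → root; f(1) = 0 → root; f(2) = 1; f(3) = 0 → root; f(4) = 3.
Linear factors from roots: (x), (x - 1), (x + 2).
Complete factorization: f(x) = (x + 2)·(x - 1)·(x)^2.
Factor degrees with multiplicity: 1 + 1 + 1 + 1 = 4.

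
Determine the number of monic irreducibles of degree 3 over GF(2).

Gauss's count: N_{2}(3) = (1/3) Σ_{d|3} μ(3/d)·2^d.
Divisors of 3: 1, 3; μ(3/d) for each: -1, 1.
Σ = − 2^1 + 2^3 = 6.
N = 6/3 = 2.

2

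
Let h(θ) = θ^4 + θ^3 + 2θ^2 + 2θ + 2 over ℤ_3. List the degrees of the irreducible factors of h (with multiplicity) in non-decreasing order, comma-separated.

Roots in ℤ_3: h(0) = 2; h(1) = 2; h(2) = 2.
Complete factorization: h(θ) = (θ^4 + θ^3 + 2θ^2 + 2θ + 2).
Factor degrees with multiplicity: 4 = 4.

4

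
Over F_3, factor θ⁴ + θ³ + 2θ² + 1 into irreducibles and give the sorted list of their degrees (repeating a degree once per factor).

1, 3

Write f(θ) = θ⁴ + θ³ + 2θ² + 1.
Roots in F_3: f(0) = 1; f(1) = 2; f(2) = 0 → root.
Linear factors from roots: (θ + 1).
Complete factorization: f(θ) = (θ + 1)·(θ³ + 2θ + 1).
Factor degrees with multiplicity: 1 + 3 = 4.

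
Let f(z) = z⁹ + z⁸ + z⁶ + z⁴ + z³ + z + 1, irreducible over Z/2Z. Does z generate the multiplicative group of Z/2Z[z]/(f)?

|GF(2^9)^×| = 2^9 − 1 = 511. Prime factorization: 511 = 7·73.
f is primitive ⇔ z has order 511 in GF(2)[z]/(f), i.e. z^(511/q) ≠ 1 for each prime q | 511.
z^(73) mod f = z⁸ + z⁵ + z³ + z.
z^(7) mod f = z⁷.
None equal 1, so z has full order 511; f is primitive.

Yes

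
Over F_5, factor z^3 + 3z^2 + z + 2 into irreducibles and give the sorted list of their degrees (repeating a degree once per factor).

3

Write g(z) = z^3 + 3z^2 + z + 2.
Roots in F_5: g(0) = 2; g(1) = 2; g(2) = 4; g(3) = 4; g(4) = 3.
Complete factorization: g(z) = (z^3 + 3z^2 + z + 2).
Factor degrees with multiplicity: 3 = 3.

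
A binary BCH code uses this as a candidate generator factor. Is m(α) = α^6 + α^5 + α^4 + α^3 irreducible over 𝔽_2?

Check for roots in 𝔽_2: m(0) = 0 → root; m(1) = 0 → root.
m(0) = 0, so (α) divides m(α); m is reducible.

No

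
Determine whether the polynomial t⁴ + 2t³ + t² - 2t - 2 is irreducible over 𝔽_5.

Write h(t) = t⁴ + 2t³ + t² - 2t - 2.
Check for roots in 𝔽_5: h(0) = 3; h(1) = 0 → root; h(2) = 0 → root; h(3) = 1; h(4) = 0 → root.
h(1) = 0, so (t − 1) divides h(t); h is reducible.

No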